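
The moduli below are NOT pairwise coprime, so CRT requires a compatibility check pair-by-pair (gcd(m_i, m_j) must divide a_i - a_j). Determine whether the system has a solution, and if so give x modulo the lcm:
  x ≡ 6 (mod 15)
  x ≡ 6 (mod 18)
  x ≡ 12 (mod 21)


Moduli 15, 18, 21 are not pairwise coprime, so CRT works modulo lcm(m_i) when all pairwise compatibility conditions hold.
Pairwise compatibility: gcd(m_i, m_j) must divide a_i - a_j for every pair.
Merge one congruence at a time:
  Start: x ≡ 6 (mod 15).
  Combine with x ≡ 6 (mod 18): gcd(15, 18) = 3; 6 - 6 = 0, which IS divisible by 3, so compatible.
    Write x = 6 + 15·t and substitute into x ≡ 6 (mod 18): 15·t ≡ 6 − 6 = 0 (mod 18).
    Divide the congruence (and modulus) by g = 3: 5·t ≡ 0 (mod 6).
    The inverse of 5 mod 6 is 5 (since 5·5 = 25 = 4·6 + 1), so t ≡ 5·0 = 0 ≡ 0 (mod 6).
    Then x = 6 + 15·0 = 6, valid modulo lcm(15, 18) = 90: x ≡ 6 (mod 90).
  Combine with x ≡ 12 (mod 21): gcd(90, 21) = 3; 12 - 6 = 6, which IS divisible by 3, so compatible.
    Write x = 6 + 90·t and substitute into x ≡ 12 (mod 21): 90·t ≡ 12 − 6 = 6 (mod 21).
    Divide the congruence (and modulus) by g = 3: 30·t ≡ 2 (mod 7).
    Reduce coefficients mod 7: 2·t ≡ 2 (mod 7).
    The inverse of 2 mod 7 is 4 (since 2·4 = 8 = 1·7 + 1), so t ≡ 4·2 = 8 ≡ 1 (mod 7).
    Then x = 6 + 90·1 = 96, valid modulo lcm(90, 21) = 630: x ≡ 96 (mod 630).
Verify: 96 mod 15 = 6, 96 mod 18 = 6, 96 mod 21 = 12.

x ≡ 96 (mod 630).


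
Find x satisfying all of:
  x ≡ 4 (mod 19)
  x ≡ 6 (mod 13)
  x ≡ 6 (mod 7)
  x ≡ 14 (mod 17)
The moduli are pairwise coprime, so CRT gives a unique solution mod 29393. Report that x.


Product of moduli M = 19 · 13 · 7 · 17 = 29393.
Merge one congruence at a time:
  Start: x ≡ 4 (mod 19).
  Combine with x ≡ 6 (mod 13); new modulus lcm = 247.
    Write x = 4 + 19·t and substitute into x ≡ 6 (mod 13): 19·t ≡ 6 − 4 = 2 (mod 13).
    Reduce coefficients mod 13: 6·t ≡ 2 (mod 13).
    The inverse of 6 mod 13 is 11 (since 6·11 = 66 = 5·13 + 1), so t ≡ 11·2 = 22 ≡ 9 (mod 13).
    Then x = 4 + 19·9 = 175, valid modulo lcm(19, 13) = 247: x ≡ 175 (mod 247).
  Combine with x ≡ 6 (mod 7); new modulus lcm = 1729.
    Write x = 175 + 247·t and substitute into x ≡ 6 (mod 7): 247·t ≡ 6 − 175 = -169 (mod 7).
    Reduce coefficients mod 7: 2·t ≡ 6 (mod 7).
    The inverse of 2 mod 7 is 4 (since 2·4 = 8 = 1·7 + 1), so t ≡ 4·6 = 24 ≡ 3 (mod 7).
    Then x = 175 + 247·3 = 916, valid modulo lcm(247, 7) = 1729: x ≡ 916 (mod 1729).
  Combine with x ≡ 14 (mod 17); new modulus lcm = 29393.
    Write x = 916 + 1729·t and substitute into x ≡ 14 (mod 17): 1729·t ≡ 14 − 916 = -902 (mod 17).
    Reduce coefficients mod 17: 12·t ≡ 16 (mod 17).
    The inverse of 12 mod 17 is 10 (since 12·10 = 120 = 7·17 + 1), so t ≡ 10·16 = 160 ≡ 7 (mod 17).
    Then x = 916 + 1729·7 = 13019, valid modulo lcm(1729, 17) = 29393: x ≡ 13019 (mod 29393).
Verify against each original: 13019 mod 19 = 4, 13019 mod 13 = 6, 13019 mod 7 = 6, 13019 mod 17 = 14.

x ≡ 13019 (mod 29393).


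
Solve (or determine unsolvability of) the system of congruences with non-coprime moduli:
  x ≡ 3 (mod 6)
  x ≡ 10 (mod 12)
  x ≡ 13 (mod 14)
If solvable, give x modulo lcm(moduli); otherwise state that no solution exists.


Moduli 6, 12, 14 are not pairwise coprime, so CRT works modulo lcm(m_i) when all pairwise compatibility conditions hold.
Pairwise compatibility: gcd(m_i, m_j) must divide a_i - a_j for every pair.
Merge one congruence at a time:
  Start: x ≡ 3 (mod 6).
  Combine with x ≡ 10 (mod 12): gcd(6, 12) = 6, and 10 - 3 = 7 is NOT divisible by 6.
    ⇒ system is inconsistent (no integer solution).

No solution (the system is inconsistent).


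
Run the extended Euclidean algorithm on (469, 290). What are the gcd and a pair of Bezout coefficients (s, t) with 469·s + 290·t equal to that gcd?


Euclidean algorithm on (469, 290) — divide until remainder is 0:
  469 = 1 · 290 + 179
  290 = 1 · 179 + 111
  179 = 1 · 111 + 68
  111 = 1 · 68 + 43
  68 = 1 · 43 + 25
  43 = 1 · 25 + 18
  25 = 1 · 18 + 7
  18 = 2 · 7 + 4
  7 = 1 · 4 + 3
  4 = 1 · 3 + 1
  3 = 3 · 1 + 0
gcd(469, 290) = 1.
Track Bezout coefficients alongside the remainders: start with r₀ = 469 = a·1 + b·0 (s = 1, t = 0) and r₁ = 290 = a·0 + b·1 (s = 0, t = 1); each new remainder r_{k+1} = r_{k-1} − q_k·r_k inherits s_{k+1} = s_{k-1} − q_k·s_k, t_{k+1} = t_{k-1} − q_k·t_k, so r_k = a·s_k + b·t_k at every step:
  q = 1: r = 179, s = 1 − 1·0 = 1, t = 0 − 1·1 = -1  (check: 469·1 + 290·(-1) = 179)
  q = 1: r = 111, s = 0 − 1·1 = -1, t = 1 − 1·(-1) = 2  (check: 469·(-1) + 290·2 = 111)
  q = 1: r = 68, s = 1 − 1·(-1) = 2, t = -1 − 1·2 = -3  (check: 469·2 + 290·(-3) = 68)
  q = 1: r = 43, s = -1 − 1·2 = -3, t = 2 − 1·(-3) = 5  (check: 469·(-3) + 290·5 = 43)
  q = 1: r = 25, s = 2 − 1·(-3) = 5, t = -3 − 1·5 = -8  (check: 469·5 + 290·(-8) = 25)
  q = 1: r = 18, s = -3 − 1·5 = -8, t = 5 − 1·(-8) = 13  (check: 469·(-8) + 290·13 = 18)
  q = 1: r = 7, s = 5 − 1·(-8) = 13, t = -8 − 1·13 = -21  (check: 469·13 + 290·(-21) = 7)
  q = 2: r = 4, s = -8 − 2·13 = -34, t = 13 − 2·(-21) = 55  (check: 469·(-34) + 290·55 = 4)
  q = 1: r = 3, s = 13 − 1·(-34) = 47, t = -21 − 1·55 = -76  (check: 469·47 + 290·(-76) = 3)
  q = 1: r = 1, s = -34 − 1·47 = -81, t = 55 − 1·(-76) = 131  (check: 469·(-81) + 290·131 = 1)
The row with r = 1 (the gcd) gives the Bezout coefficients s = -81, t = 131.
Result: 469 · (-81) + 290 · (131) = 1.

gcd(469, 290) = 1; s = -81, t = 131 (check: 469·(-81) + 290·131 = 1).


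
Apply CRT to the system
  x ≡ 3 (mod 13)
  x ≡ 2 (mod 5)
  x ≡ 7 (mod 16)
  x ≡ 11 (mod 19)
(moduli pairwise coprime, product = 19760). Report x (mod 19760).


Product of moduli M = 13 · 5 · 16 · 19 = 19760.
Merge one congruence at a time:
  Start: x ≡ 3 (mod 13).
  Combine with x ≡ 2 (mod 5); new modulus lcm = 65.
    Write x = 3 + 13·t and substitute into x ≡ 2 (mod 5): 13·t ≡ 2 − 3 = -1 (mod 5).
    Reduce coefficients mod 5: 3·t ≡ 4 (mod 5).
    The inverse of 3 mod 5 is 2 (since 3·2 = 6 = 1·5 + 1), so t ≡ 2·4 = 8 ≡ 3 (mod 5).
    Then x = 3 + 13·3 = 42, valid modulo lcm(13, 5) = 65: x ≡ 42 (mod 65).
  Combine with x ≡ 7 (mod 16); new modulus lcm = 1040.
    Write x = 42 + 65·t and substitute into x ≡ 7 (mod 16): 65·t ≡ 7 − 42 = -35 (mod 16).
    Reduce coefficients mod 16: 1·t ≡ 13 (mod 16).
    So t ≡ 13 (mod 16).
    Then x = 42 + 65·13 = 887, valid modulo lcm(65, 16) = 1040: x ≡ 887 (mod 1040).
  Combine with x ≡ 11 (mod 19); new modulus lcm = 19760.
    Write x = 887 + 1040·t and substitute into x ≡ 11 (mod 19): 1040·t ≡ 11 − 887 = -876 (mod 19).
    Reduce coefficients mod 19: 14·t ≡ 17 (mod 19).
    The inverse of 14 mod 19 is 15 (since 14·15 = 210 = 11·19 + 1), so t ≡ 15·17 = 255 ≡ 8 (mod 19).
    Then x = 887 + 1040·8 = 9207, valid modulo lcm(1040, 19) = 19760: x ≡ 9207 (mod 19760).
Verify against each original: 9207 mod 13 = 3, 9207 mod 5 = 2, 9207 mod 16 = 7, 9207 mod 19 = 11.

x ≡ 9207 (mod 19760).


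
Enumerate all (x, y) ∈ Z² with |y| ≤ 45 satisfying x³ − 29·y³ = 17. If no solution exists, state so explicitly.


The equation is x³ - 29y³ = 17. For fixed y, x³ = 29·y³ + 17, so a solution requires the RHS to be a perfect cube.
Strategy: iterate y from -45 to 45, compute RHS = 29·y³ + 17, and check whether it is a (positive or negative) perfect cube.
Check small values of y:
  y = 0: RHS = 17 is not a perfect cube.
  y = 1: RHS = 46 is not a perfect cube.
  y = -1: RHS = -12 is not a perfect cube.
  y = 2: RHS = 249 is not a perfect cube.
  y = -2: RHS = -215 is not a perfect cube.
  y = 3: RHS = 800 is not a perfect cube.
  y = -3: RHS = -766 is not a perfect cube.
Continuing the search up to |y| = 45 finds no solutions either.
No (x, y) in the scanned range satisfies the equation.

No integer solutions with |y| ≤ 45.


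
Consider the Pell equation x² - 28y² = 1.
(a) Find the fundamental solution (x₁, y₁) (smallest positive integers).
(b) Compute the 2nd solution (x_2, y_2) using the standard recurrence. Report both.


Step 1: Find the fundamental solution (x₁, y₁) of x² - 28y² = 1.
  Expand √28 as a continued fraction. a₀ = ⌊√28⌋ = 5; iterate m_{k+1} = d_k·a_k − m_k, d_{k+1} = (28 − m_{k+1}²)/d_k, a_{k+1} = ⌊(a₀ + m_{k+1})/d_{k+1}⌋ (starting m₀ = 0, d₀ = 1), with convergents p_k = a_k·p_{k-1} + p_{k-2}, q_k = a_k·q_{k-1} + q_{k-2} (p₋₁ = 1, q₋₁ = 0):
  k = 0: a₀ = 5; p₀/q₀ = 5/1; p₀² − 28·q₀² = 25 − 28 = -3.
  k = 1: m = 5, d = 3, a = ⌊(5 + 5)/3⌋ = 3; p/q = (3·5 + 1)/(3·1 + 0) = 16/3; p² − 28·q² = 256 − 252 = 4.
  k = 2: m = 4, d = 4, a = ⌊(5 + 4)/4⌋ = 2; p/q = (2·16 + 5)/(2·3 + 1) = 37/7; p² − 28·q² = 1369 − 1372 = -3.
  k = 3: m = 4, d = 3, a = ⌊(5 + 4)/3⌋ = 3; p/q = (3·37 + 16)/(3·7 + 3) = 127/24; p² − 28·q² = 16129 − 16128 = 1.
  The first convergent with p² − 28·q² = 1 gives the fundamental solution (x₁, y₁) = (127, 24).
Step 2: Apply the recurrence (x_{n+1}, y_{n+1}) = (x₁x_n + 28y₁y_n, x₁y_n + y₁x_n) repeatedly.
  From (x_1, y_1) = (127, 24): x_2 = 127·127 + 28·24·24 = 32257; y_2 = 127·24 + 24·127 = 6096.
Step 3: Verify x_2² - 28·y_2² = 1040514049 - 1040514048 = 1 (should be 1). ✓

(x_1, y_1) = (127, 24); (x_2, y_2) = (32257, 6096).


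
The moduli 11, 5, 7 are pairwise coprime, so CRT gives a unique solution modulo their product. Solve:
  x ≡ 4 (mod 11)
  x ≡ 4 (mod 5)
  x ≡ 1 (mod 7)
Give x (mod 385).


Moduli 11, 5, 7 are pairwise coprime; by CRT there is a unique solution modulo M = 11 · 5 · 7 = 385.
Solve pairwise, accumulating the modulus:
  Start with x ≡ 4 (mod 11).
  Combine with x ≡ 4 (mod 5): since gcd(11, 5) = 1, we get a unique residue mod 55.
    Write x = 4 + 11·t and substitute into x ≡ 4 (mod 5): 11·t ≡ 4 − 4 = 0 (mod 5).
    Reduce coefficients mod 5: 1·t ≡ 0 (mod 5).
    So t ≡ 0 (mod 5).
    Then x = 4 + 11·0 = 4, valid modulo lcm(11, 5) = 55: x ≡ 4 (mod 55).
  Combine with x ≡ 1 (mod 7): since gcd(55, 7) = 1, we get a unique residue mod 385.
    Write x = 4 + 55·t and substitute into x ≡ 1 (mod 7): 55·t ≡ 1 − 4 = -3 (mod 7).
    Reduce coefficients mod 7: 6·t ≡ 4 (mod 7).
    The inverse of 6 mod 7 is 6 (since 6·6 = 36 = 5·7 + 1), so t ≡ 6·4 = 24 ≡ 3 (mod 7).
    Then x = 4 + 55·3 = 169, valid modulo lcm(55, 7) = 385: x ≡ 169 (mod 385).
Verify: 169 mod 11 = 4 ✓, 169 mod 5 = 4 ✓, 169 mod 7 = 1 ✓.

x ≡ 169 (mod 385).


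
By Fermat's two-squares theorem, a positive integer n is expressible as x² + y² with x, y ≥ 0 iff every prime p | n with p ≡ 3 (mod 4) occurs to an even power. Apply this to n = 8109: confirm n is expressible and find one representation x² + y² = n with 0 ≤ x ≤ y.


Step 1: Factor n = 8109 = 3^2 · 17 · 53.
Step 2: Check the mod-4 condition on each prime factor: 3 ≡ 3 (mod 4), exponent 2 (must be even); 17 ≡ 1 (mod 4), exponent 1; 53 ≡ 1 (mod 4), exponent 1.
All primes ≡ 3 (mod 4) appear to even exponent (or don't appear), so by the two-squares theorem n IS expressible as a sum of two squares.
Step 3: Build a representation. Group n = k² · m with k = 3 and m = 17 · 53 = 901 (a product of primes ≡ 1 (mod 4)); a representation of m scales to one of n via (k·x)² + (k·y)² = k²(x² + y²). Each prime p ≡ 1 (mod 4) is itself a sum of two squares; find a² by testing p − a² for a perfect square:
  17: 17 − 1² = 16 = 4² ⇒ 17 = 1² + 4².
  53: 53 − 1² = 52, 53 − 2² = 49 = 7² ⇒ 53 = 2² + 7².
  Combine using the Brahmagupta–Fibonacci identity (a² + b²)(c² + d²) = (ac − bd)² + (ad + bc)² = (ac + bd)² + (ad − bc)²:
  17 · 53 = 901: from (1² + 4²)(2² + 7²), take (1·2 − 4·7, 1·7 + 4·2) = (2 − 28, 7 + 8) = (-26, 15); dropping signs (only squares matter) gives (26, 15); check 26² + 15² = 676 + 225 = 901 ✓.
  Scale by k = 3: (3·26, 3·15) = (78, 45).
Step 4: Order so x ≤ y and verify: 45² + 78² = 2025 + 6084 = 8109 = n. ✓

n = 8109 = 45² + 78² (one valid representation with x ≤ y).


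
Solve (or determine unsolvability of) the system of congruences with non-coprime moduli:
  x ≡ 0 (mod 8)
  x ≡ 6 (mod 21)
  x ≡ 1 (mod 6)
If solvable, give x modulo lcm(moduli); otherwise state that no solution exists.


Moduli 8, 21, 6 are not pairwise coprime, so CRT works modulo lcm(m_i) when all pairwise compatibility conditions hold.
Pairwise compatibility: gcd(m_i, m_j) must divide a_i - a_j for every pair.
Merge one congruence at a time:
  Start: x ≡ 0 (mod 8).
  Combine with x ≡ 6 (mod 21): gcd(8, 21) = 1; 6 - 0 = 6, which IS divisible by 1, so compatible.
    Write x = 0 + 8·t and substitute into x ≡ 6 (mod 21): 8·t ≡ 6 − 0 = 6 (mod 21).
    The inverse of 8 mod 21 is 8 (since 8·8 = 64 = 3·21 + 1), so t ≡ 8·6 = 48 ≡ 6 (mod 21).
    Then x = 0 + 8·6 = 48, valid modulo lcm(8, 21) = 168: x ≡ 48 (mod 168).
  Combine with x ≡ 1 (mod 6): gcd(168, 6) = 6, and 1 - 48 = -47 is NOT divisible by 6.
    ⇒ system is inconsistent (no integer solution).

No solution (the system is inconsistent).


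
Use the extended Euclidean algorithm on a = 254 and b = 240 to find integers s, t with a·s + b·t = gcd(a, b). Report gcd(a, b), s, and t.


Euclidean algorithm on (254, 240) — divide until remainder is 0:
  254 = 1 · 240 + 14
  240 = 17 · 14 + 2
  14 = 7 · 2 + 0
gcd(254, 240) = 2.
Track Bezout coefficients alongside the remainders: start with r₀ = 254 = a·1 + b·0 (s = 1, t = 0) and r₁ = 240 = a·0 + b·1 (s = 0, t = 1); each new remainder r_{k+1} = r_{k-1} − q_k·r_k inherits s_{k+1} = s_{k-1} − q_k·s_k, t_{k+1} = t_{k-1} − q_k·t_k, so r_k = a·s_k + b·t_k at every step:
  q = 1: r = 14, s = 1 − 1·0 = 1, t = 0 − 1·1 = -1  (check: 254·1 + 240·(-1) = 14)
  q = 17: r = 2, s = 0 − 17·1 = -17, t = 1 − 17·(-1) = 18  (check: 254·(-17) + 240·18 = 2)
The row with r = 2 (the gcd) gives the Bezout coefficients s = -17, t = 18.
Result: 254 · (-17) + 240 · (18) = 2.

gcd(254, 240) = 2; s = -17, t = 18 (check: 254·(-17) + 240·18 = 2).


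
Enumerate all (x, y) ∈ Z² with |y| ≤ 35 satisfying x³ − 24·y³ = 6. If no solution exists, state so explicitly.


The equation is x³ - 24y³ = 6. For fixed y, x³ = 24·y³ + 6, so a solution requires the RHS to be a perfect cube.
Strategy: iterate y from -35 to 35, compute RHS = 24·y³ + 6, and check whether it is a (positive or negative) perfect cube.
Check small values of y:
  y = 0: RHS = 6 is not a perfect cube.
  y = 1: RHS = 30 is not a perfect cube.
  y = -1: RHS = -18 is not a perfect cube.
  y = 2: RHS = 198 is not a perfect cube.
  y = -2: RHS = -186 is not a perfect cube.
  y = 3: RHS = 654 is not a perfect cube.
  y = -3: RHS = -642 is not a perfect cube.
Continuing the search up to |y| = 35 finds no solutions either.
No (x, y) in the scanned range satisfies the equation.

No integer solutions with |y| ≤ 35.


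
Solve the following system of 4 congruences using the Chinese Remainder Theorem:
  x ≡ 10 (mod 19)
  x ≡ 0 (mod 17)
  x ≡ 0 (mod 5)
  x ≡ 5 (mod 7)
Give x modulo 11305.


Product of moduli M = 19 · 17 · 5 · 7 = 11305.
Merge one congruence at a time:
  Start: x ≡ 10 (mod 19).
  Combine with x ≡ 0 (mod 17); new modulus lcm = 323.
    Write x = 10 + 19·t and substitute into x ≡ 0 (mod 17): 19·t ≡ 0 − 10 = -10 (mod 17).
    Reduce coefficients mod 17: 2·t ≡ 7 (mod 17).
    The inverse of 2 mod 17 is 9 (since 2·9 = 18 = 1·17 + 1), so t ≡ 9·7 = 63 ≡ 12 (mod 17).
    Then x = 10 + 19·12 = 238, valid modulo lcm(19, 17) = 323: x ≡ 238 (mod 323).
  Combine with x ≡ 0 (mod 5); new modulus lcm = 1615.
    Write x = 238 + 323·t and substitute into x ≡ 0 (mod 5): 323·t ≡ 0 − 238 = -238 (mod 5).
    Reduce coefficients mod 5: 3·t ≡ 2 (mod 5).
    The inverse of 3 mod 5 is 2 (since 3·2 = 6 = 1·5 + 1), so t ≡ 2·2 = 4 ≡ 4 (mod 5).
    Then x = 238 + 323·4 = 1530, valid modulo lcm(323, 5) = 1615: x ≡ 1530 (mod 1615).
  Combine with x ≡ 5 (mod 7); new modulus lcm = 11305.
    Write x = 1530 + 1615·t and substitute into x ≡ 5 (mod 7): 1615·t ≡ 5 − 1530 = -1525 (mod 7).
    Reduce coefficients mod 7: 5·t ≡ 1 (mod 7).
    The inverse of 5 mod 7 is 3 (since 5·3 = 15 = 2·7 + 1), so t ≡ 3·1 = 3 ≡ 3 (mod 7).
    Then x = 1530 + 1615·3 = 6375, valid modulo lcm(1615, 7) = 11305: x ≡ 6375 (mod 11305).
Verify against each original: 6375 mod 19 = 10, 6375 mod 17 = 0, 6375 mod 5 = 0, 6375 mod 7 = 5.

x ≡ 6375 (mod 11305).


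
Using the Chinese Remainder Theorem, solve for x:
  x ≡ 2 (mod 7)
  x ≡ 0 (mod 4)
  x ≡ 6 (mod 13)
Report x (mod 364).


Moduli 7, 4, 13 are pairwise coprime; by CRT there is a unique solution modulo M = 7 · 4 · 13 = 364.
Solve pairwise, accumulating the modulus:
  Start with x ≡ 2 (mod 7).
  Combine with x ≡ 0 (mod 4): since gcd(7, 4) = 1, we get a unique residue mod 28.
    Write x = 2 + 7·t and substitute into x ≡ 0 (mod 4): 7·t ≡ 0 − 2 = -2 (mod 4).
    Reduce coefficients mod 4: 3·t ≡ 2 (mod 4).
    The inverse of 3 mod 4 is 3 (since 3·3 = 9 = 2·4 + 1), so t ≡ 3·2 = 6 ≡ 2 (mod 4).
    Then x = 2 + 7·2 = 16, valid modulo lcm(7, 4) = 28: x ≡ 16 (mod 28).
  Combine with x ≡ 6 (mod 13): since gcd(28, 13) = 1, we get a unique residue mod 364.
    Write x = 16 + 28·t and substitute into x ≡ 6 (mod 13): 28·t ≡ 6 − 16 = -10 (mod 13).
    Reduce coefficients mod 13: 2·t ≡ 3 (mod 13).
    The inverse of 2 mod 13 is 7 (since 2·7 = 14 = 1·13 + 1), so t ≡ 7·3 = 21 ≡ 8 (mod 13).
    Then x = 16 + 28·8 = 240, valid modulo lcm(28, 13) = 364: x ≡ 240 (mod 364).
Verify: 240 mod 7 = 2 ✓, 240 mod 4 = 0 ✓, 240 mod 13 = 6 ✓.

x ≡ 240 (mod 364).


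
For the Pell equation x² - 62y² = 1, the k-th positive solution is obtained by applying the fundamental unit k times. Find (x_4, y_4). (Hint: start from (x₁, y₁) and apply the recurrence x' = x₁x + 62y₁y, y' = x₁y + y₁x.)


Step 1: Find the fundamental solution (x₁, y₁) of x² - 62y² = 1.
  Expand √62 as a continued fraction. a₀ = ⌊√62⌋ = 7; iterate m_{k+1} = d_k·a_k − m_k, d_{k+1} = (62 − m_{k+1}²)/d_k, a_{k+1} = ⌊(a₀ + m_{k+1})/d_{k+1}⌋ (starting m₀ = 0, d₀ = 1), with convergents p_k = a_k·p_{k-1} + p_{k-2}, q_k = a_k·q_{k-1} + q_{k-2} (p₋₁ = 1, q₋₁ = 0):
  k = 0: a₀ = 7; p₀/q₀ = 7/1; p₀² − 62·q₀² = 49 − 62 = -13.
  k = 1: m = 7, d = 13, a = ⌊(7 + 7)/13⌋ = 1; p/q = (1·7 + 1)/(1·1 + 0) = 8/1; p² − 62·q² = 64 − 62 = 2.
  k = 2: m = 6, d = 2, a = ⌊(7 + 6)/2⌋ = 6; p/q = (6·8 + 7)/(6·1 + 1) = 55/7; p² − 62·q² = 3025 − 3038 = -13.
  k = 3: m = 6, d = 13, a = ⌊(7 + 6)/13⌋ = 1; p/q = (1·55 + 8)/(1·7 + 1) = 63/8; p² − 62·q² = 3969 − 3968 = 1.
  The first convergent with p² − 62·q² = 1 gives the fundamental solution (x₁, y₁) = (63, 8).
Step 2: Apply the recurrence (x_{n+1}, y_{n+1}) = (x₁x_n + 62y₁y_n, x₁y_n + y₁x_n) repeatedly.
  From (x_1, y_1) = (63, 8): x_2 = 63·63 + 62·8·8 = 7937; y_2 = 63·8 + 8·63 = 1008.
  From (x_2, y_2) = (7937, 1008): x_3 = 63·7937 + 62·8·1008 = 999999; y_3 = 63·1008 + 8·7937 = 127000.
  From (x_3, y_3) = (999999, 127000): x_4 = 63·999999 + 62·8·127000 = 125991937; y_4 = 63·127000 + 8·999999 = 16000992.
Step 3: Verify x_4² - 62·y_4² = 15873968189011969 - 15873968189011968 = 1 (should be 1). ✓

(x_1, y_1) = (63, 8); (x_4, y_4) = (125991937, 16000992).


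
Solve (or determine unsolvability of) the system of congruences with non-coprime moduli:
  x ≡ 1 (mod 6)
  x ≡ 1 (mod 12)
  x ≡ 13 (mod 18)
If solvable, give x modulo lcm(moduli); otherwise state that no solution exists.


Moduli 6, 12, 18 are not pairwise coprime, so CRT works modulo lcm(m_i) when all pairwise compatibility conditions hold.
Pairwise compatibility: gcd(m_i, m_j) must divide a_i - a_j for every pair.
Merge one congruence at a time:
  Start: x ≡ 1 (mod 6).
  Combine with x ≡ 1 (mod 12): gcd(6, 12) = 6; 1 - 1 = 0, which IS divisible by 6, so compatible.
    Write x = 1 + 6·t and substitute into x ≡ 1 (mod 12): 6·t ≡ 1 − 1 = 0 (mod 12).
    Divide the congruence (and modulus) by g = 6: 1·t ≡ 0 (mod 2).
    So t ≡ 0 (mod 2).
    Then x = 1 + 6·0 = 1, valid modulo lcm(6, 12) = 12: x ≡ 1 (mod 12).
  Combine with x ≡ 13 (mod 18): gcd(12, 18) = 6; 13 - 1 = 12, which IS divisible by 6, so compatible.
    Write x = 1 + 12·t and substitute into x ≡ 13 (mod 18): 12·t ≡ 13 − 1 = 12 (mod 18).
    Divide the congruence (and modulus) by g = 6: 2·t ≡ 2 (mod 3).
    The inverse of 2 mod 3 is 2 (since 2·2 = 4 = 1·3 + 1), so t ≡ 2·2 = 4 ≡ 1 (mod 3).
    Then x = 1 + 12·1 = 13, valid modulo lcm(12, 18) = 36: x ≡ 13 (mod 36).
Verify: 13 mod 6 = 1, 13 mod 12 = 1, 13 mod 18 = 13.

x ≡ 13 (mod 36).


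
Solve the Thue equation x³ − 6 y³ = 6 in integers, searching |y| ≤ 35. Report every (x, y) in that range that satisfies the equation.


The equation is x³ - 6y³ = 6. For fixed y, x³ = 6·y³ + 6, so a solution requires the RHS to be a perfect cube.
Strategy: iterate y from -35 to 35, compute RHS = 6·y³ + 6, and check whether it is a (positive or negative) perfect cube.
Check small values of y:
  y = 0: RHS = 6 is not a perfect cube.
  y = 1: RHS = 12 is not a perfect cube.
  y = -1: RHS = 0 = (0)³ ⇒ x = 0 works.
  y = 2: RHS = 54 is not a perfect cube.
  y = -2: RHS = -42 is not a perfect cube.
  y = 3: RHS = 168 is not a perfect cube.
  y = -3: RHS = -156 is not a perfect cube.
Continuing the search up to |y| = 35 finds no further solutions beyond those listed.
Collected solutions: (0, -1).

Solutions (with |y| ≤ 35): (0, -1).


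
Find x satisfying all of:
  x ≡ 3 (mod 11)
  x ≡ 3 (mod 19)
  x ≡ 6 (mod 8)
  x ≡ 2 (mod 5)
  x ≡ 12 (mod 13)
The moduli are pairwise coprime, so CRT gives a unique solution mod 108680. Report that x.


Product of moduli M = 11 · 19 · 8 · 5 · 13 = 108680.
Merge one congruence at a time:
  Start: x ≡ 3 (mod 11).
  Combine with x ≡ 3 (mod 19); new modulus lcm = 209.
    Write x = 3 + 11·t and substitute into x ≡ 3 (mod 19): 11·t ≡ 3 − 3 = 0 (mod 19).
    The inverse of 11 mod 19 is 7 (since 11·7 = 77 = 4·19 + 1), so t ≡ 7·0 = 0 ≡ 0 (mod 19).
    Then x = 3 + 11·0 = 3, valid modulo lcm(11, 19) = 209: x ≡ 3 (mod 209).
  Combine with x ≡ 6 (mod 8); new modulus lcm = 1672.
    Write x = 3 + 209·t and substitute into x ≡ 6 (mod 8): 209·t ≡ 6 − 3 = 3 (mod 8).
    Reduce coefficients mod 8: 1·t ≡ 3 (mod 8).
    So t ≡ 3 (mod 8).
    Then x = 3 + 209·3 = 630, valid modulo lcm(209, 8) = 1672: x ≡ 630 (mod 1672).
  Combine with x ≡ 2 (mod 5); new modulus lcm = 8360.
    Write x = 630 + 1672·t and substitute into x ≡ 2 (mod 5): 1672·t ≡ 2 − 630 = -628 (mod 5).
    Reduce coefficients mod 5: 2·t ≡ 2 (mod 5).
    The inverse of 2 mod 5 is 3 (since 2·3 = 6 = 1·5 + 1), so t ≡ 3·2 = 6 ≡ 1 (mod 5).
    Then x = 630 + 1672·1 = 2302, valid modulo lcm(1672, 5) = 8360: x ≡ 2302 (mod 8360).
  Combine with x ≡ 12 (mod 13); new modulus lcm = 108680.
    Write x = 2302 + 8360·t and substitute into x ≡ 12 (mod 13): 8360·t ≡ 12 − 2302 = -2290 (mod 13).
    Reduce coefficients mod 13: 1·t ≡ 11 (mod 13).
    So t ≡ 11 (mod 13).
    Then x = 2302 + 8360·11 = 94262, valid modulo lcm(8360, 13) = 108680: x ≡ 94262 (mod 108680).
Verify against each original: 94262 mod 11 = 3, 94262 mod 19 = 3, 94262 mod 8 = 6, 94262 mod 5 = 2, 94262 mod 13 = 12.

x ≡ 94262 (mod 108680).


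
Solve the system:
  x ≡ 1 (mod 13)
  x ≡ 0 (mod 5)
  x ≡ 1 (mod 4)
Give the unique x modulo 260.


Moduli 13, 5, 4 are pairwise coprime; by CRT there is a unique solution modulo M = 13 · 5 · 4 = 260.
Solve pairwise, accumulating the modulus:
  Start with x ≡ 1 (mod 13).
  Combine with x ≡ 0 (mod 5): since gcd(13, 5) = 1, we get a unique residue mod 65.
    Write x = 1 + 13·t and substitute into x ≡ 0 (mod 5): 13·t ≡ 0 − 1 = -1 (mod 5).
    Reduce coefficients mod 5: 3·t ≡ 4 (mod 5).
    The inverse of 3 mod 5 is 2 (since 3·2 = 6 = 1·5 + 1), so t ≡ 2·4 = 8 ≡ 3 (mod 5).
    Then x = 1 + 13·3 = 40, valid modulo lcm(13, 5) = 65: x ≡ 40 (mod 65).
  Combine with x ≡ 1 (mod 4): since gcd(65, 4) = 1, we get a unique residue mod 260.
    Write x = 40 + 65·t and substitute into x ≡ 1 (mod 4): 65·t ≡ 1 − 40 = -39 (mod 4).
    Reduce coefficients mod 4: 1·t ≡ 1 (mod 4).
    So t ≡ 1 (mod 4).
    Then x = 40 + 65·1 = 105, valid modulo lcm(65, 4) = 260: x ≡ 105 (mod 260).
Verify: 105 mod 13 = 1 ✓, 105 mod 5 = 0 ✓, 105 mod 4 = 1 ✓.

x ≡ 105 (mod 260).


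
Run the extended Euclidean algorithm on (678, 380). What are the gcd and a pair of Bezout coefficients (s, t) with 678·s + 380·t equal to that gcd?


Euclidean algorithm on (678, 380) — divide until remainder is 0:
  678 = 1 · 380 + 298
  380 = 1 · 298 + 82
  298 = 3 · 82 + 52
  82 = 1 · 52 + 30
  52 = 1 · 30 + 22
  30 = 1 · 22 + 8
  22 = 2 · 8 + 6
  8 = 1 · 6 + 2
  6 = 3 · 2 + 0
gcd(678, 380) = 2.
Track Bezout coefficients alongside the remainders: start with r₀ = 678 = a·1 + b·0 (s = 1, t = 0) and r₁ = 380 = a·0 + b·1 (s = 0, t = 1); each new remainder r_{k+1} = r_{k-1} − q_k·r_k inherits s_{k+1} = s_{k-1} − q_k·s_k, t_{k+1} = t_{k-1} − q_k·t_k, so r_k = a·s_k + b·t_k at every step:
  q = 1: r = 298, s = 1 − 1·0 = 1, t = 0 − 1·1 = -1  (check: 678·1 + 380·(-1) = 298)
  q = 1: r = 82, s = 0 − 1·1 = -1, t = 1 − 1·(-1) = 2  (check: 678·(-1) + 380·2 = 82)
  q = 3: r = 52, s = 1 − 3·(-1) = 4, t = -1 − 3·2 = -7  (check: 678·4 + 380·(-7) = 52)
  q = 1: r = 30, s = -1 − 1·4 = -5, t = 2 − 1·(-7) = 9  (check: 678·(-5) + 380·9 = 30)
  q = 1: r = 22, s = 4 − 1·(-5) = 9, t = -7 − 1·9 = -16  (check: 678·9 + 380·(-16) = 22)
  q = 1: r = 8, s = -5 − 1·9 = -14, t = 9 − 1·(-16) = 25  (check: 678·(-14) + 380·25 = 8)
  q = 2: r = 6, s = 9 − 2·(-14) = 37, t = -16 − 2·25 = -66  (check: 678·37 + 380·(-66) = 6)
  q = 1: r = 2, s = -14 − 1·37 = -51, t = 25 − 1·(-66) = 91  (check: 678·(-51) + 380·91 = 2)
The row with r = 2 (the gcd) gives the Bezout coefficients s = -51, t = 91.
Result: 678 · (-51) + 380 · (91) = 2.

gcd(678, 380) = 2; s = -51, t = 91 (check: 678·(-51) + 380·91 = 2).


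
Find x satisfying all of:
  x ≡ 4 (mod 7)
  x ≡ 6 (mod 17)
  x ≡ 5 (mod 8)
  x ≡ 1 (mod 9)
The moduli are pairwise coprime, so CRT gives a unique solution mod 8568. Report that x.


Product of moduli M = 7 · 17 · 8 · 9 = 8568.
Merge one congruence at a time:
  Start: x ≡ 4 (mod 7).
  Combine with x ≡ 6 (mod 17); new modulus lcm = 119.
    Write x = 4 + 7·t and substitute into x ≡ 6 (mod 17): 7·t ≡ 6 − 4 = 2 (mod 17).
    The inverse of 7 mod 17 is 5 (since 7·5 = 35 = 2·17 + 1), so t ≡ 5·2 = 10 ≡ 10 (mod 17).
    Then x = 4 + 7·10 = 74, valid modulo lcm(7, 17) = 119: x ≡ 74 (mod 119).
  Combine with x ≡ 5 (mod 8); new modulus lcm = 952.
    Write x = 74 + 119·t and substitute into x ≡ 5 (mod 8): 119·t ≡ 5 − 74 = -69 (mod 8).
    Reduce coefficients mod 8: 7·t ≡ 3 (mod 8).
    The inverse of 7 mod 8 is 7 (since 7·7 = 49 = 6·8 + 1), so t ≡ 7·3 = 21 ≡ 5 (mod 8).
    Then x = 74 + 119·5 = 669, valid modulo lcm(119, 8) = 952: x ≡ 669 (mod 952).
  Combine with x ≡ 1 (mod 9); new modulus lcm = 8568.
    Write x = 669 + 952·t and substitute into x ≡ 1 (mod 9): 952·t ≡ 1 − 669 = -668 (mod 9).
    Reduce coefficients mod 9: 7·t ≡ 7 (mod 9).
    The inverse of 7 mod 9 is 4 (since 7·4 = 28 = 3·9 + 1), so t ≡ 4·7 = 28 ≡ 1 (mod 9).
    Then x = 669 + 952·1 = 1621, valid modulo lcm(952, 9) = 8568: x ≡ 1621 (mod 8568).
Verify against each original: 1621 mod 7 = 4, 1621 mod 17 = 6, 1621 mod 8 = 5, 1621 mod 9 = 1.

x ≡ 1621 (mod 8568).


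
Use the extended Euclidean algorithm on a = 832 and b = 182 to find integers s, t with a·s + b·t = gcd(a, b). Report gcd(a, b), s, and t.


Euclidean algorithm on (832, 182) — divide until remainder is 0:
  832 = 4 · 182 + 104
  182 = 1 · 104 + 78
  104 = 1 · 78 + 26
  78 = 3 · 26 + 0
gcd(832, 182) = 26.
Track Bezout coefficients alongside the remainders: start with r₀ = 832 = a·1 + b·0 (s = 1, t = 0) and r₁ = 182 = a·0 + b·1 (s = 0, t = 1); each new remainder r_{k+1} = r_{k-1} − q_k·r_k inherits s_{k+1} = s_{k-1} − q_k·s_k, t_{k+1} = t_{k-1} − q_k·t_k, so r_k = a·s_k + b·t_k at every step:
  q = 4: r = 104, s = 1 − 4·0 = 1, t = 0 − 4·1 = -4  (check: 832·1 + 182·(-4) = 104)
  q = 1: r = 78, s = 0 − 1·1 = -1, t = 1 − 1·(-4) = 5  (check: 832·(-1) + 182·5 = 78)
  q = 1: r = 26, s = 1 − 1·(-1) = 2, t = -4 − 1·5 = -9  (check: 832·2 + 182·(-9) = 26)
The row with r = 26 (the gcd) gives the Bezout coefficients s = 2, t = -9.
Result: 832 · (2) + 182 · (-9) = 26.

gcd(832, 182) = 26; s = 2, t = -9 (check: 832·2 + 182·(-9) = 26).


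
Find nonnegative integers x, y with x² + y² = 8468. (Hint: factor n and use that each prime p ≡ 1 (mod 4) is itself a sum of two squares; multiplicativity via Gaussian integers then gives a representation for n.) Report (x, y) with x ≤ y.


Step 1: Factor n = 8468 = 2^2 · 29 · 73.
Step 2: Check the mod-4 condition on each prime factor: 2 = 2 (special); 29 ≡ 1 (mod 4), exponent 1; 73 ≡ 1 (mod 4), exponent 1.
All primes ≡ 3 (mod 4) appear to even exponent (or don't appear), so by the two-squares theorem n IS expressible as a sum of two squares.
Step 3: Build a representation. Group n = k² · m with k = 2 and m = 29 · 73 = 2117 (a product of primes ≡ 1 (mod 4)); a representation of m scales to one of n via (k·x)² + (k·y)² = k²(x² + y²). Each prime p ≡ 1 (mod 4) is itself a sum of two squares; find a² by testing p − a² for a perfect square:
  29: 29 − 1² = 28, 29 − 2² = 25 = 5² ⇒ 29 = 2² + 5².
  73: 73 − 1² = 72, 73 − 2² = 69, 73 − 3² = 64 = 8² ⇒ 73 = 3² + 8².
  Combine using the Brahmagupta–Fibonacci identity (a² + b²)(c² + d²) = (ac − bd)² + (ad + bc)² = (ac + bd)² + (ad − bc)²:
  29 · 73 = 2117: from (2² + 5²)(3² + 8²), take (2·3 − 5·8, 2·8 + 5·3) = (6 − 40, 16 + 15) = (-34, 31); dropping signs (only squares matter) gives (34, 31); check 34² + 31² = 1156 + 961 = 2117 ✓.
  Scale by k = 2: (2·34, 2·31) = (68, 62).
Step 4: Order so x ≤ y and verify: 62² + 68² = 3844 + 4624 = 8468 = n. ✓

n = 8468 = 62² + 68² (one valid representation with x ≤ y).


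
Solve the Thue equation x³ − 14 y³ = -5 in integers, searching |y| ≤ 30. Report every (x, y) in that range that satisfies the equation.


The equation is x³ - 14y³ = -5. For fixed y, x³ = 14·y³ − 5, so a solution requires the RHS to be a perfect cube.
Strategy: iterate y from -30 to 30, compute RHS = 14·y³ − 5, and check whether it is a (positive or negative) perfect cube.
Check small values of y:
  y = 0: RHS = -5 is not a perfect cube.
  y = 1: RHS = 9 is not a perfect cube.
  y = -1: RHS = -19 is not a perfect cube.
  y = 2: RHS = 107 is not a perfect cube.
  y = -2: RHS = -117 is not a perfect cube.
  y = 3: RHS = 373 is not a perfect cube.
  y = -3: RHS = -383 is not a perfect cube.
Continuing the search up to |y| = 30 finds no solutions either.
No (x, y) in the scanned range satisfies the equation.

No integer solutions with |y| ≤ 30.


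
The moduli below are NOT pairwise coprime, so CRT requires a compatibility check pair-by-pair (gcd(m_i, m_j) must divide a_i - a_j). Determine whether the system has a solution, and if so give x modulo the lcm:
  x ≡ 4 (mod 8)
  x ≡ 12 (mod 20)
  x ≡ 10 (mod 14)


Moduli 8, 20, 14 are not pairwise coprime, so CRT works modulo lcm(m_i) when all pairwise compatibility conditions hold.
Pairwise compatibility: gcd(m_i, m_j) must divide a_i - a_j for every pair.
Merge one congruence at a time:
  Start: x ≡ 4 (mod 8).
  Combine with x ≡ 12 (mod 20): gcd(8, 20) = 4; 12 - 4 = 8, which IS divisible by 4, so compatible.
    Write x = 4 + 8·t and substitute into x ≡ 12 (mod 20): 8·t ≡ 12 − 4 = 8 (mod 20).
    Divide the congruence (and modulus) by g = 4: 2·t ≡ 2 (mod 5).
    The inverse of 2 mod 5 is 3 (since 2·3 = 6 = 1·5 + 1), so t ≡ 3·2 = 6 ≡ 1 (mod 5).
    Then x = 4 + 8·1 = 12, valid modulo lcm(8, 20) = 40: x ≡ 12 (mod 40).
  Combine with x ≡ 10 (mod 14): gcd(40, 14) = 2; 10 - 12 = -2, which IS divisible by 2, so compatible.
    Write x = 12 + 40·t and substitute into x ≡ 10 (mod 14): 40·t ≡ 10 − 12 = -2 (mod 14).
    Divide the congruence (and modulus) by g = 2: 20·t ≡ -1 (mod 7).
    Reduce coefficients mod 7: 6·t ≡ 6 (mod 7).
    The inverse of 6 mod 7 is 6 (since 6·6 = 36 = 5·7 + 1), so t ≡ 6·6 = 36 ≡ 1 (mod 7).
    Then x = 12 + 40·1 = 52, valid modulo lcm(40, 14) = 280: x ≡ 52 (mod 280).
Verify: 52 mod 8 = 4, 52 mod 20 = 12, 52 mod 14 = 10.

x ≡ 52 (mod 280).


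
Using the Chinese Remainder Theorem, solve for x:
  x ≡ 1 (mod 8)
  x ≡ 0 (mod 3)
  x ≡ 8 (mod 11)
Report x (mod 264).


Moduli 8, 3, 11 are pairwise coprime; by CRT there is a unique solution modulo M = 8 · 3 · 11 = 264.
Solve pairwise, accumulating the modulus:
  Start with x ≡ 1 (mod 8).
  Combine with x ≡ 0 (mod 3): since gcd(8, 3) = 1, we get a unique residue mod 24.
    Write x = 1 + 8·t and substitute into x ≡ 0 (mod 3): 8·t ≡ 0 − 1 = -1 (mod 3).
    Reduce coefficients mod 3: 2·t ≡ 2 (mod 3).
    The inverse of 2 mod 3 is 2 (since 2·2 = 4 = 1·3 + 1), so t ≡ 2·2 = 4 ≡ 1 (mod 3).
    Then x = 1 + 8·1 = 9, valid modulo lcm(8, 3) = 24: x ≡ 9 (mod 24).
  Combine with x ≡ 8 (mod 11): since gcd(24, 11) = 1, we get a unique residue mod 264.
    Write x = 9 + 24·t and substitute into x ≡ 8 (mod 11): 24·t ≡ 8 − 9 = -1 (mod 11).
    Reduce coefficients mod 11: 2·t ≡ 10 (mod 11).
    The inverse of 2 mod 11 is 6 (since 2·6 = 12 = 1·11 + 1), so t ≡ 6·10 = 60 ≡ 5 (mod 11).
    Then x = 9 + 24·5 = 129, valid modulo lcm(24, 11) = 264: x ≡ 129 (mod 264).
Verify: 129 mod 8 = 1 ✓, 129 mod 3 = 0 ✓, 129 mod 11 = 8 ✓.

x ≡ 129 (mod 264).


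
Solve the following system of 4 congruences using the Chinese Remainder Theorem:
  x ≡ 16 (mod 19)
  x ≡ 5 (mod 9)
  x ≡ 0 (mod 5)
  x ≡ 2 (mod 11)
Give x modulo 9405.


Product of moduli M = 19 · 9 · 5 · 11 = 9405.
Merge one congruence at a time:
  Start: x ≡ 16 (mod 19).
  Combine with x ≡ 5 (mod 9); new modulus lcm = 171.
    Write x = 16 + 19·t and substitute into x ≡ 5 (mod 9): 19·t ≡ 5 − 16 = -11 (mod 9).
    Reduce coefficients mod 9: 1·t ≡ 7 (mod 9).
    So t ≡ 7 (mod 9).
    Then x = 16 + 19·7 = 149, valid modulo lcm(19, 9) = 171: x ≡ 149 (mod 171).
  Combine with x ≡ 0 (mod 5); new modulus lcm = 855.
    Write x = 149 + 171·t and substitute into x ≡ 0 (mod 5): 171·t ≡ 0 − 149 = -149 (mod 5).
    Reduce coefficients mod 5: 1·t ≡ 1 (mod 5).
    So t ≡ 1 (mod 5).
    Then x = 149 + 171·1 = 320, valid modulo lcm(171, 5) = 855: x ≡ 320 (mod 855).
  Combine with x ≡ 2 (mod 11); new modulus lcm = 9405.
    Write x = 320 + 855·t and substitute into x ≡ 2 (mod 11): 855·t ≡ 2 − 320 = -318 (mod 11).
    Reduce coefficients mod 11: 8·t ≡ 1 (mod 11).
    The inverse of 8 mod 11 is 7 (since 8·7 = 56 = 5·11 + 1), so t ≡ 7·1 = 7 ≡ 7 (mod 11).
    Then x = 320 + 855·7 = 6305, valid modulo lcm(855, 11) = 9405: x ≡ 6305 (mod 9405).
Verify against each original: 6305 mod 19 = 16, 6305 mod 9 = 5, 6305 mod 5 = 0, 6305 mod 11 = 2.

x ≡ 6305 (mod 9405).


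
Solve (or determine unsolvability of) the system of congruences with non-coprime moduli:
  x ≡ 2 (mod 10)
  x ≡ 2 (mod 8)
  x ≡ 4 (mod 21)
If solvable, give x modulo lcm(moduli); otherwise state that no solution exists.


Moduli 10, 8, 21 are not pairwise coprime, so CRT works modulo lcm(m_i) when all pairwise compatibility conditions hold.
Pairwise compatibility: gcd(m_i, m_j) must divide a_i - a_j for every pair.
Merge one congruence at a time:
  Start: x ≡ 2 (mod 10).
  Combine with x ≡ 2 (mod 8): gcd(10, 8) = 2; 2 - 2 = 0, which IS divisible by 2, so compatible.
    Write x = 2 + 10·t and substitute into x ≡ 2 (mod 8): 10·t ≡ 2 − 2 = 0 (mod 8).
    Divide the congruence (and modulus) by g = 2: 5·t ≡ 0 (mod 4).
    Reduce coefficients mod 4: 1·t ≡ 0 (mod 4).
    So t ≡ 0 (mod 4).
    Then x = 2 + 10·0 = 2, valid modulo lcm(10, 8) = 40: x ≡ 2 (mod 40).
  Combine with x ≡ 4 (mod 21): gcd(40, 21) = 1; 4 - 2 = 2, which IS divisible by 1, so compatible.
    Write x = 2 + 40·t and substitute into x ≡ 4 (mod 21): 40·t ≡ 4 − 2 = 2 (mod 21).
    Reduce coefficients mod 21: 19·t ≡ 2 (mod 21).
    The inverse of 19 mod 21 is 10 (since 19·10 = 190 = 9·21 + 1), so t ≡ 10·2 = 20 ≡ 20 (mod 21).
    Then x = 2 + 40·20 = 802, valid modulo lcm(40, 21) = 840: x ≡ 802 (mod 840).
Verify: 802 mod 10 = 2, 802 mod 8 = 2, 802 mod 21 = 4.

x ≡ 802 (mod 840).


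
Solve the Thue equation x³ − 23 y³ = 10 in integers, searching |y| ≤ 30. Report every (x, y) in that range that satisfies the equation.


The equation is x³ - 23y³ = 10. For fixed y, x³ = 23·y³ + 10, so a solution requires the RHS to be a perfect cube.
Strategy: iterate y from -30 to 30, compute RHS = 23·y³ + 10, and check whether it is a (positive or negative) perfect cube.
Check small values of y:
  y = 0: RHS = 10 is not a perfect cube.
  y = 1: RHS = 33 is not a perfect cube.
  y = -1: RHS = -13 is not a perfect cube.
  y = 2: RHS = 194 is not a perfect cube.
  y = -2: RHS = -174 is not a perfect cube.
  y = 3: RHS = 631 is not a perfect cube.
  y = -3: RHS = -611 is not a perfect cube.
Continuing the search up to |y| = 30 finds no solutions either.
No (x, y) in the scanned range satisfies the equation.

No integer solutions with |y| ≤ 30.


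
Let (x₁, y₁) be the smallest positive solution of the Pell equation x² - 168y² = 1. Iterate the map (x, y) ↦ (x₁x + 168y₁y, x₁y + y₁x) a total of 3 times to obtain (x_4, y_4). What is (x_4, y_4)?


Step 1: Find the fundamental solution (x₁, y₁) of x² - 168y² = 1.
  Expand √168 as a continued fraction. a₀ = ⌊√168⌋ = 12; iterate m_{k+1} = d_k·a_k − m_k, d_{k+1} = (168 − m_{k+1}²)/d_k, a_{k+1} = ⌊(a₀ + m_{k+1})/d_{k+1}⌋ (starting m₀ = 0, d₀ = 1), with convergents p_k = a_k·p_{k-1} + p_{k-2}, q_k = a_k·q_{k-1} + q_{k-2} (p₋₁ = 1, q₋₁ = 0):
  k = 0: a₀ = 12; p₀/q₀ = 12/1; p₀² − 168·q₀² = 144 − 168 = -24.
  k = 1: m = 12, d = 24, a = ⌊(12 + 12)/24⌋ = 1; p/q = (1·12 + 1)/(1·1 + 0) = 13/1; p² − 168·q² = 169 − 168 = 1.
  The first convergent with p² − 168·q² = 1 gives the fundamental solution (x₁, y₁) = (13, 1).
Step 2: Apply the recurrence (x_{n+1}, y_{n+1}) = (x₁x_n + 168y₁y_n, x₁y_n + y₁x_n) repeatedly.
  From (x_1, y_1) = (13, 1): x_2 = 13·13 + 168·1·1 = 337; y_2 = 13·1 + 1·13 = 26.
  From (x_2, y_2) = (337, 26): x_3 = 13·337 + 168·1·26 = 8749; y_3 = 13·26 + 1·337 = 675.
  From (x_3, y_3) = (8749, 675): x_4 = 13·8749 + 168·1·675 = 227137; y_4 = 13·675 + 1·8749 = 17524.
Step 3: Verify x_4² - 168·y_4² = 51591216769 - 51591216768 = 1 (should be 1). ✓

(x_1, y_1) = (13, 1); (x_4, y_4) = (227137, 17524).


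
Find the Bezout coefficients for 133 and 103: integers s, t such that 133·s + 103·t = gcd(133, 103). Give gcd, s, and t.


Euclidean algorithm on (133, 103) — divide until remainder is 0:
  133 = 1 · 103 + 30
  103 = 3 · 30 + 13
  30 = 2 · 13 + 4
  13 = 3 · 4 + 1
  4 = 4 · 1 + 0
gcd(133, 103) = 1.
Track Bezout coefficients alongside the remainders: start with r₀ = 133 = a·1 + b·0 (s = 1, t = 0) and r₁ = 103 = a·0 + b·1 (s = 0, t = 1); each new remainder r_{k+1} = r_{k-1} − q_k·r_k inherits s_{k+1} = s_{k-1} − q_k·s_k, t_{k+1} = t_{k-1} − q_k·t_k, so r_k = a·s_k + b·t_k at every step:
  q = 1: r = 30, s = 1 − 1·0 = 1, t = 0 − 1·1 = -1  (check: 133·1 + 103·(-1) = 30)
  q = 3: r = 13, s = 0 − 3·1 = -3, t = 1 − 3·(-1) = 4  (check: 133·(-3) + 103·4 = 13)
  q = 2: r = 4, s = 1 − 2·(-3) = 7, t = -1 − 2·4 = -9  (check: 133·7 + 103·(-9) = 4)
  q = 3: r = 1, s = -3 − 3·7 = -24, t = 4 − 3·(-9) = 31  (check: 133·(-24) + 103·31 = 1)
The row with r = 1 (the gcd) gives the Bezout coefficients s = -24, t = 31.
Result: 133 · (-24) + 103 · (31) = 1.

gcd(133, 103) = 1; s = -24, t = 31 (check: 133·(-24) + 103·31 = 1).
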